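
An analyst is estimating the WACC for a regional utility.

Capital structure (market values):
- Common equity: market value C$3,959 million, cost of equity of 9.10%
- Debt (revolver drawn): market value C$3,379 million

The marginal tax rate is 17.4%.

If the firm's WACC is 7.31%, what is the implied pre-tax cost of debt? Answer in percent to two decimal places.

6.31%

Total capital V = 3959 + 3379 = 7338.
Equity weight = 3959/7338 = 0.5395.
Revolver drawn weight = 3379/7338 = 0.4605.
Equity contribution = 0.5395 × 9.1% = 4.9096%.
Remaining for debt = 7.31% − 4.9096% = 2.4004%.
Rd × (1 − 17.4%) × 0.4605 = 2.4004%  ⇒  Rd = 6.3108%.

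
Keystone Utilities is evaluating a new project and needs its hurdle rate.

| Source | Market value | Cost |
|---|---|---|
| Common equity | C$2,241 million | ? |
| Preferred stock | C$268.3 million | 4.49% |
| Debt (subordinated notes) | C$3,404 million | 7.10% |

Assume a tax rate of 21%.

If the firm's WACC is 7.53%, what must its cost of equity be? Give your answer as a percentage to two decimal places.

Total capital V = 2241 + 268.3 + 3404 = 5913.3.
Equity weight = 2241/5913.3 = 0.3790.
Preferred weight = 268.3/5913.3 = 0.0454.
Subordinated notes weight = 3404/5913.3 = 0.5757.
Debt contribution = 0.5757 × 7.1% × (1 − 21%) = 3.2288%.
Preferred contribution = 0.0454 × 4.49% = 0.2037%.
Required equity contribution = 7.53% − 3.4326% = 4.0974%.
Re = 4.0974% / 0.3790 = 10.8119%.

10.81%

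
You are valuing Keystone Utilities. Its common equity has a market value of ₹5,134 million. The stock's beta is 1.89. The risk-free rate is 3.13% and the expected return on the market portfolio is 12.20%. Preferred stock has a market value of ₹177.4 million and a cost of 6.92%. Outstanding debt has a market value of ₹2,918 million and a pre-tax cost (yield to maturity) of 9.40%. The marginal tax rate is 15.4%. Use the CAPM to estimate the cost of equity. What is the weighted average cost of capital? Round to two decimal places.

15.62%

Market risk premium = 12.2% − 3.13% = 9.07%.
Cost of equity via CAPM: Re = 3.13% + 1.89 × 9.07% = 20.2723%.
Total capital V = 5134 + 177.4 + 2918 = 8229.4.
Equity: weight = 5134/8229.4 = 0.6239; cost = 20.2723%.
Preferred: weight = 177.4/8229.4 = 0.0216; cost = 6.92%.
Debt: weight = 2918/8229.4 = 0.3546; after-tax cost = 9.4% × (1 − 15.4%) = 7.9524%.
WACC = 0.6239 × 20.2723% + 0.0216 × 6.9200% + 0.3546 × 7.9524% = 15.6160%.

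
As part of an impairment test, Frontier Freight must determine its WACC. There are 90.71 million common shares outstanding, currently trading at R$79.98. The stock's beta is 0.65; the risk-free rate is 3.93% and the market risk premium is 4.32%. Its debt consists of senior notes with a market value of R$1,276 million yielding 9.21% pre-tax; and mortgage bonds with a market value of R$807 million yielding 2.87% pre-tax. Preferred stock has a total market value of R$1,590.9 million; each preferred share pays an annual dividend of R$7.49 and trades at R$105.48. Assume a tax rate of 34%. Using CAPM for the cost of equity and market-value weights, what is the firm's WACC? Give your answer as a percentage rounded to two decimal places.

Cost of equity via CAPM: Re = 3.93% + 0.65 × 4.32% = 6.7380%.
Cost of preferred: Rp = 7.49 / 105.48 = 7.1009%.
Market value of equity E = 79.98 × 90.71m = 7254.9858m.
Total capital V = 7254.9858 + 1590.9 + 1276 + 807 = 10928.8858.
Equity: weight = 7254.9858/10928.8858 = 0.6638; cost = 6.738%.
Preferred: weight = 1590.9/10928.8858 = 0.1456; cost = 7.1009%.
Senior notes: weight = 1276/10928.8858 = 0.1168; after-tax cost = 9.21% × (1 − 34%) = 6.0786%.
Mortgage bonds: weight = 807/10928.8858 = 0.0738; after-tax cost = 2.87% × (1 − 34%) = 1.8942%.
WACC = 0.6638 × 6.7380% + 0.1456 × 7.1009% + 0.1168 × 6.0786% + 0.0738 × 1.8942% = 6.3562%.

6.36%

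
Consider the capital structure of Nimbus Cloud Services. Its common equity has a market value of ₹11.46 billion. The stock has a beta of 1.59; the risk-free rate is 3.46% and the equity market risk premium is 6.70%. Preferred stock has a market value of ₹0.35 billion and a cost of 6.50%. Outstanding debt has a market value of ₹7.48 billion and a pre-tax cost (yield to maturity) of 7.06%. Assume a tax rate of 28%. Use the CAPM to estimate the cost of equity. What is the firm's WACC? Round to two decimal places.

10.47%

Cost of equity via CAPM: Re = 3.46% + 1.59 × 6.7% = 14.1130%.
Total capital V = 11.46 + 0.35 + 7.48 = 19.29.
Equity: weight = 11.46/19.29 = 0.5941; cost = 14.113%.
Preferred: weight = 0.35/19.29 = 0.0181; cost = 6.5%.
Debt: weight = 7.48/19.29 = 0.3878; after-tax cost = 7.06% × (1 − 28%) = 5.0832%.
WACC = 0.5941 × 14.1130% + 0.0181 × 6.5000% + 0.3878 × 5.0832% = 10.4734%.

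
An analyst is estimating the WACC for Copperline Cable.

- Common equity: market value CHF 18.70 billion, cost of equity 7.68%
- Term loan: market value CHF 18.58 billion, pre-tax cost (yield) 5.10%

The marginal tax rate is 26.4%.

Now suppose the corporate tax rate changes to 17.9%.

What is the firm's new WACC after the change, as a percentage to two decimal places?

5.94%

After the change:
Total capital V = 18.7 + 18.58 = 37.28.
Equity: weight = 18.7/37.28 = 0.5016; cost = 7.68%.
Term loan: weight = 18.58/37.28 = 0.4984; after-tax cost = 5.1% × (1 − 17.9%) = 4.1871%.
WACC = 0.5016 × 7.6800% + 0.4984 × 4.1871% = 5.9392%.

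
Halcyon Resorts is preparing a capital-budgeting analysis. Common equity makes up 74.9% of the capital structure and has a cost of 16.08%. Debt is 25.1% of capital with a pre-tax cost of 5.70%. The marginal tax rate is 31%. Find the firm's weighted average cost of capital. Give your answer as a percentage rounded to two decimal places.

13.03%

After-tax cost of debt = 5.7% × (1 − 31%) = 3.9330%.
WACC = 0.749 × 16.0800% + 0.251 × 3.9330% = 13.0311%.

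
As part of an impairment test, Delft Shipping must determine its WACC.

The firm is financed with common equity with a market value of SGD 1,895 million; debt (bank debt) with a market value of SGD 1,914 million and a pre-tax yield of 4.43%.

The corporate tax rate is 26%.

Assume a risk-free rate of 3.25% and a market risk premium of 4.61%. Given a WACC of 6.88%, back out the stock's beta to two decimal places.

1.58

Total capital V = 1895 + 1914 = 3809.
Equity weight = 1895/3809 = 0.4975.
Bank debt weight = 1914/3809 = 0.5025.
Debt contribution = 0.5025 × 4.43% × (1 − 26%) = 1.6473%.
Required equity contribution = 6.88% − 1.6473% = 5.2327%  ⇒  Re = 10.5179%.
CAPM: 10.5179% = 3.25% + β × 4.61%  ⇒  β = 1.5766.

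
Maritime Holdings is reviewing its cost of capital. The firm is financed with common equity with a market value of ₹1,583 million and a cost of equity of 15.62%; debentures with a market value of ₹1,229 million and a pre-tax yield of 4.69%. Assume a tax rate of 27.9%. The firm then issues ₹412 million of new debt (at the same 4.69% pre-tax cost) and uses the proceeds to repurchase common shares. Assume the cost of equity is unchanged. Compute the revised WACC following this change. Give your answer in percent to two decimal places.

After the change:
Total capital V = 1171 + 1641 = 2812.
Equity: weight = 1171/2812 = 0.4164; cost = 15.62%.
Debentures: weight = 1641/2812 = 0.5836; after-tax cost = 4.69% × (1 − 27.9%) = 3.3815%.
WACC = 0.4164 × 15.6200% + 0.5836 × 3.3815% = 8.4780%.

8.48%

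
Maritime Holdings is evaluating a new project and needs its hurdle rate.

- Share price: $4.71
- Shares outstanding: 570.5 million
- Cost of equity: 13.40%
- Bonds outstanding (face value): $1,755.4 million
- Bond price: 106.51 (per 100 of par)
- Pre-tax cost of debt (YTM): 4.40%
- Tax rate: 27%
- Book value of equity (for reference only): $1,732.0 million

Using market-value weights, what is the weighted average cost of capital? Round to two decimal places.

9.22%

Market value of equity E = 4.71 × 570.5m = 2687.055m. Market value of debt D = 1755.4m × 106.51/100 = 1869.67654m.
Total capital V = 2687.055 + 1869.67654 = 4556.73154.
Equity: weight = 2687.055/4556.73154 = 0.5897; cost = 13.4%.
Bonds outstanding: weight = 1869.67654/4556.73154 = 0.4103; after-tax cost = 4.4% × (1 − 27%) = 3.2120%.
WACC = 0.5897 × 13.4000% + 0.4103 × 3.2120% = 9.2198%.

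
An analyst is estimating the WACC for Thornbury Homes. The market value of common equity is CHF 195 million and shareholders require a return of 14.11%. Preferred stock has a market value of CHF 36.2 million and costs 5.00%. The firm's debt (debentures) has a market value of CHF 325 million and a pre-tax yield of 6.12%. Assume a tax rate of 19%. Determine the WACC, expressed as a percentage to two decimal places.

8.17%

Total capital V = 195 + 36.2 + 325 = 556.2.
Equity: weight = 195/556.2 = 0.3506; cost = 14.11%.
Preferred: weight = 36.2/556.2 = 0.0651; cost = 5%.
Debentures: weight = 325/556.2 = 0.5843; after-tax cost = 6.12% × (1 − 19%) = 4.9572%.
WACC = 0.3506 × 14.1100% + 0.0651 × 5.0000% + 0.5843 × 4.9572% = 8.1689%.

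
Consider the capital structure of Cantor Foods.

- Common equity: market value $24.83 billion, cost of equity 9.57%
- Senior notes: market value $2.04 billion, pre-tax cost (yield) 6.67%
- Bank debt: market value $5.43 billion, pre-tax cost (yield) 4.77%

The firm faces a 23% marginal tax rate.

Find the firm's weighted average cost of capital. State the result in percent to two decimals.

8.30%

Total capital V = 24.83 + 2.04 + 5.43 = 32.3.
Equity: weight = 24.83/32.3 = 0.7687; cost = 9.57%.
Senior notes: weight = 2.04/32.3 = 0.0632; after-tax cost = 6.67% × (1 − 23%) = 5.1359%.
Bank debt: weight = 5.43/32.3 = 0.1681; after-tax cost = 4.77% × (1 − 23%) = 3.6729%.
WACC = 0.7687 × 9.5700% + 0.0632 × 5.1359% + 0.1681 × 3.6729% = 8.2986%.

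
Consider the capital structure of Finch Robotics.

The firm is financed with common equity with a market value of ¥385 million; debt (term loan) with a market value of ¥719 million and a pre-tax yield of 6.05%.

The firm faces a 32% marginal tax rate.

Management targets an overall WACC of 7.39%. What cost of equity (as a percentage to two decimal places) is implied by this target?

13.51%

Total capital V = 385 + 719 = 1104.
Equity weight = 385/1104 = 0.3487.
Term loan weight = 719/1104 = 0.6513.
Debt contribution = 0.6513 × 6.05% × (1 − 32%) = 2.6793%.
Required equity contribution = 7.39% − 2.6793% = 4.7107%.
Re = 4.7107% / 0.3487 = 13.5080%.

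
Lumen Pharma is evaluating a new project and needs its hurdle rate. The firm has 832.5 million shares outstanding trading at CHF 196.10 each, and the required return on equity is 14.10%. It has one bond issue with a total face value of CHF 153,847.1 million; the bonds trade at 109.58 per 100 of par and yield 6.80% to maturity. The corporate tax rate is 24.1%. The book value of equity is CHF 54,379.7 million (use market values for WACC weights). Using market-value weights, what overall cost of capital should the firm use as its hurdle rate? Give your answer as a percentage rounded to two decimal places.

Market value of equity E = 196.1 × 832.5m = 163253.25m. Market value of debt D = 153847.1m × 109.58/100 = 168585.65218m.
Total capital V = 163253.25 + 168585.65218 = 331838.90218.
Equity: weight = 163253.25/331838.90218 = 0.4920; cost = 14.1%.
Bonds outstanding: weight = 168585.65218/331838.90218 = 0.5080; after-tax cost = 6.8% × (1 − 24.1%) = 5.1612%.
WACC = 0.4920 × 14.1000% + 0.5080 × 5.1612% = 9.5588%.

9.56%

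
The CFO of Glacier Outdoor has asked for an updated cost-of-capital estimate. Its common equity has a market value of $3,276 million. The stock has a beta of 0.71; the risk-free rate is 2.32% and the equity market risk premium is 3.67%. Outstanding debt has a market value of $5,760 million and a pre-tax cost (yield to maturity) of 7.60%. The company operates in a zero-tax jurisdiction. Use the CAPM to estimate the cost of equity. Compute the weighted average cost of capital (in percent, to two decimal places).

Cost of equity via CAPM: Re = 2.32% + 0.71 × 3.67% = 4.9257%.
Total capital V = 3276 + 5760 = 9036.
Equity: weight = 3276/9036 = 0.3625; cost = 4.9257%.
Debt: weight = 5760/9036 = 0.6375; after-tax cost = 7.6% × (1 − 0%) = 7.6000%.
WACC = 0.3625 × 4.9257% + 0.6375 × 7.6000% = 6.6304%.

6.63%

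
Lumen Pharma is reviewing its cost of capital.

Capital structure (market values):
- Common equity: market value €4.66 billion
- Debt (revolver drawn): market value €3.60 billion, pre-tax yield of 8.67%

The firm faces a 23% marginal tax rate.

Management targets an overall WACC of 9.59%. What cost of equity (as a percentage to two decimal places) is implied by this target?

Total capital V = 4.66 + 3.6 = 8.26.
Equity weight = 4.66/8.26 = 0.5642.
Revolver drawn weight = 3.6/8.26 = 0.4358.
Debt contribution = 0.4358 × 8.67% × (1 − 23%) = 2.9096%.
Required equity contribution = 9.59% − 2.9096% = 6.6804%.
Re = 6.6804% / 0.5642 = 11.8412%.

11.84%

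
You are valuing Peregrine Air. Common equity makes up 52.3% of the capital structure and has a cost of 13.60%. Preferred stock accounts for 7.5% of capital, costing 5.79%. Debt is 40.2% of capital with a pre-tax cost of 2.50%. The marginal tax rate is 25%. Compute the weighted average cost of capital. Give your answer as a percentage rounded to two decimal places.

8.30%

After-tax cost of debt = 2.5% × (1 − 25%) = 1.8750%.
WACC = 0.523 × 13.6000% + 0.075 × 5.7900% + 0.402 × 1.8750% = 8.3008%.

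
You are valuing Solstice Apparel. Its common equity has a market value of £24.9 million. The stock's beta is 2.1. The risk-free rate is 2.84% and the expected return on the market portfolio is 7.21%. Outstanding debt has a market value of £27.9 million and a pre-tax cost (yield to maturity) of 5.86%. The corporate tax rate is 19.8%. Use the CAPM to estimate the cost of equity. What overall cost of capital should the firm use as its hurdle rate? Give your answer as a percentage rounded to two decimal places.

Market risk premium = 7.21% − 2.84% = 4.37%.
Cost of equity via CAPM: Re = 2.84% + 2.1 × 4.37% = 12.0170%.
Total capital V = 24.9 + 27.9 = 52.8.
Equity: weight = 24.9/52.8 = 0.4716; cost = 12.017%.
Debt: weight = 27.9/52.8 = 0.5284; after-tax cost = 5.86% × (1 − 19.8%) = 4.6997%.
WACC = 0.4716 × 12.0170% + 0.5284 × 4.6997% = 8.1505%.

8.15%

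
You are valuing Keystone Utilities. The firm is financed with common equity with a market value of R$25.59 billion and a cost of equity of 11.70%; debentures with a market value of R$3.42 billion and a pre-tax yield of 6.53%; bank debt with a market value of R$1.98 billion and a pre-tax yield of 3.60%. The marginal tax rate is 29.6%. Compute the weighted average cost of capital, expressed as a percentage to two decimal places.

10.33%

Total capital V = 25.59 + 3.42 + 1.98 = 30.99.
Equity: weight = 25.59/30.99 = 0.8258; cost = 11.7%.
Debentures: weight = 3.42/30.99 = 0.1104; after-tax cost = 6.53% × (1 − 29.6%) = 4.5971%.
Bank debt: weight = 1.98/30.99 = 0.0639; after-tax cost = 3.6% × (1 − 29.6%) = 2.5344%.
WACC = 0.8258 × 11.7000% + 0.1104 × 4.5971% + 0.0639 × 2.5344% = 10.3305%.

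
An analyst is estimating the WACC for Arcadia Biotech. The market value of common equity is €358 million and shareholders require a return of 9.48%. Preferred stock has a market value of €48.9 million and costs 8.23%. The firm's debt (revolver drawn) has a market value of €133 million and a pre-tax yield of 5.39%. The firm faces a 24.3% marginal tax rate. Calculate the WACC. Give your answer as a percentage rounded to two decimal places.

Total capital V = 358 + 48.9 + 133 = 539.9.
Equity: weight = 358/539.9 = 0.6631; cost = 9.48%.
Preferred: weight = 48.9/539.9 = 0.0906; cost = 8.23%.
Revolver drawn: weight = 133/539.9 = 0.2463; after-tax cost = 5.39% × (1 − 24.3%) = 4.0802%.
WACC = 0.6631 × 9.4800% + 0.0906 × 8.2300% + 0.2463 × 4.0802% = 8.0366%.

8.04%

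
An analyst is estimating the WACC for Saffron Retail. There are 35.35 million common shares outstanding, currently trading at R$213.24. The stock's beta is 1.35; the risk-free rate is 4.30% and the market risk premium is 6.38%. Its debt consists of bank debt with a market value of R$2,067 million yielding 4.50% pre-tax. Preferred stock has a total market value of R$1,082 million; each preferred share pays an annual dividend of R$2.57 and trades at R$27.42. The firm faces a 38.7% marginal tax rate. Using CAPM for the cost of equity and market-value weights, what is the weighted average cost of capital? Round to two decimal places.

10.59%

Cost of equity via CAPM: Re = 4.3% + 1.35 × 6.38% = 12.9130%.
Cost of preferred: Rp = 2.57 / 27.42 = 9.3727%.
Market value of equity E = 213.24 × 35.35m = 7538.034m.
Total capital V = 7538.034 + 1082 + 2067 = 10687.034.
Equity: weight = 7538.034/10687.034 = 0.7053; cost = 12.913%.
Preferred: weight = 1082/10687.034 = 0.1012; cost = 9.3727%.
Bank debt: weight = 2067/10687.034 = 0.1934; after-tax cost = 4.5% × (1 − 38.7%) = 2.7585%.
WACC = 0.7053 × 12.9130% + 0.1012 × 9.3727% + 0.1934 × 2.7585% = 10.5906%.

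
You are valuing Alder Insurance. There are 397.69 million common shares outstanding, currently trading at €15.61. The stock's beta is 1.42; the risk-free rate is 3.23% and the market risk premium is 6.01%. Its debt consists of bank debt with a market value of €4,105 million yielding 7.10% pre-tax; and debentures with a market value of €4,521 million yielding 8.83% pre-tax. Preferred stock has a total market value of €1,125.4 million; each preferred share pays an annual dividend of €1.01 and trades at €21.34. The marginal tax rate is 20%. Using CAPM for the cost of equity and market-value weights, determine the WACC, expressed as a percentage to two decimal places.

8.37%

Cost of equity via CAPM: Re = 3.23% + 1.42 × 6.01% = 11.7642%.
Cost of preferred: Rp = 1.01 / 21.34 = 4.7329%.
Market value of equity E = 15.61 × 397.69m = 6207.9409m.
Total capital V = 6207.9409 + 1125.4 + 4105 + 4521 = 15959.3409.
Equity: weight = 6207.9409/15959.3409 = 0.3890; cost = 11.7642%.
Preferred: weight = 1125.4/15959.3409 = 0.0705; cost = 4.7329%.
Bank debt: weight = 4105/15959.3409 = 0.2572; after-tax cost = 7.1% × (1 − 20%) = 5.6800%.
Debentures: weight = 4521/15959.3409 = 0.2833; after-tax cost = 8.83% × (1 − 20%) = 7.0640%.
WACC = 0.3890 × 11.7642% + 0.0705 × 4.7329% + 0.2572 × 5.6800% + 0.2833 × 7.0640% = 8.3719%.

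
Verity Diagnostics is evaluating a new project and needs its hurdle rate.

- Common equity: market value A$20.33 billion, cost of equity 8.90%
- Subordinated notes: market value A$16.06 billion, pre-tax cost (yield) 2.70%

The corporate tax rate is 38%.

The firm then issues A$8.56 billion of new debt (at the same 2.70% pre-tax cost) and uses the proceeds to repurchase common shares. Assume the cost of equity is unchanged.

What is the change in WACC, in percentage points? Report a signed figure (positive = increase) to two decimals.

Current WACC:
Total capital V = 20.33 + 16.06 = 36.39.
Equity: weight = 20.33/36.39 = 0.5587; cost = 8.9%.
Subordinated notes: weight = 16.06/36.39 = 0.4413; after-tax cost = 2.7% × (1 − 38%) = 1.6740%.
WACC = 0.5587 × 8.9000% + 0.4413 × 1.6740% = 5.7109%.
After the change:
Total capital V = 11.77 + 24.62 = 36.39.
Equity: weight = 11.77/36.39 = 0.3234; cost = 8.9%.
Subordinated notes: weight = 24.62/36.39 = 0.6766; after-tax cost = 2.7% × (1 − 38%) = 1.6740%.
WACC = 0.3234 × 8.9000% + 0.6766 × 1.6740% = 4.0112%.
Change in WACC = 4.0112% − 5.7109% = -1.6998 pp.

-1.70 pp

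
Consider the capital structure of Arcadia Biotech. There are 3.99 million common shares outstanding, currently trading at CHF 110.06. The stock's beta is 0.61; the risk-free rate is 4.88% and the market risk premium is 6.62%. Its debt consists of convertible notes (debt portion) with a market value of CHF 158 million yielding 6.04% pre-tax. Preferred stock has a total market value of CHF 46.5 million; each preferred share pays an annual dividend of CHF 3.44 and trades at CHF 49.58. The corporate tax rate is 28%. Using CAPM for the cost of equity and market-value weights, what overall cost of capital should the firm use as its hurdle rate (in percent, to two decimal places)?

Cost of equity via CAPM: Re = 4.88% + 0.61 × 6.62% = 8.9182%.
Cost of preferred: Rp = 3.44 / 49.58 = 6.9383%.
Market value of equity E = 110.06 × 3.99m = 439.1394m.
Total capital V = 439.1394 + 46.5 + 158 = 643.6394.
Equity: weight = 439.1394/643.6394 = 0.6823; cost = 8.9182%.
Preferred: weight = 46.5/643.6394 = 0.0722; cost = 6.9383%.
Convertible notes (debt portion): weight = 158/643.6394 = 0.2455; after-tax cost = 6.04% × (1 − 28%) = 4.3488%.
WACC = 0.6823 × 8.9182% + 0.0722 × 6.9383% + 0.2455 × 4.3488% = 7.6535%.

7.65%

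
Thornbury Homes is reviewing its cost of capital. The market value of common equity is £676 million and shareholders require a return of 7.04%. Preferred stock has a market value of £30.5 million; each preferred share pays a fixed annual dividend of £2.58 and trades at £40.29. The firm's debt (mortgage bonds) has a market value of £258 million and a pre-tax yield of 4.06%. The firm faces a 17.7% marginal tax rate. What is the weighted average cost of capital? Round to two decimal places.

Cost of preferred: Rp = 2.58 / 40.29 = 6.4036%.
Total capital V = 676 + 30.5 + 258 = 964.5.
Equity: weight = 676/964.5 = 0.7009; cost = 7.04%.
Preferred: weight = 30.5/964.5 = 0.0316; cost = 6.4036%.
Mortgage bonds: weight = 258/964.5 = 0.2675; after-tax cost = 4.06% × (1 − 17.7%) = 3.3414%.
WACC = 0.7009 × 7.0400% + 0.0316 × 6.4036% + 0.2675 × 3.3414% = 6.0305%.

6.03%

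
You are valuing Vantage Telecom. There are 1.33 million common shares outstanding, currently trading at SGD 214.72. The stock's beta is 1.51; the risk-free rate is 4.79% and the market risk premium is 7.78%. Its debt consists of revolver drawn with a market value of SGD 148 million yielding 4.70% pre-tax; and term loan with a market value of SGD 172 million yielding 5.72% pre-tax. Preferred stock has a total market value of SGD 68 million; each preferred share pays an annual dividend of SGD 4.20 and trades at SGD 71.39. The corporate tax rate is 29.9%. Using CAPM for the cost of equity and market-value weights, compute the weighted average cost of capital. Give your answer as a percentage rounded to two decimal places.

9.35%

Cost of equity via CAPM: Re = 4.79% + 1.51 × 7.78% = 16.5378%.
Cost of preferred: Rp = 4.2 / 71.39 = 5.8832%.
Market value of equity E = 214.72 × 1.33m = 285.5776m.
Total capital V = 285.5776 + 68 + 148 + 172 = 673.5776.
Equity: weight = 285.5776/673.5776 = 0.4240; cost = 16.5378%.
Preferred: weight = 68/673.5776 = 0.1010; cost = 5.8832%.
Revolver drawn: weight = 148/673.5776 = 0.2197; after-tax cost = 4.7% × (1 − 29.9%) = 3.2947%.
Term loan: weight = 172/673.5776 = 0.2554; after-tax cost = 5.72% × (1 − 29.9%) = 4.0097%.
WACC = 0.4240 × 16.5378% + 0.1010 × 5.8832% + 0.2197 × 3.2947% + 0.2554 × 4.0097% = 9.3533%.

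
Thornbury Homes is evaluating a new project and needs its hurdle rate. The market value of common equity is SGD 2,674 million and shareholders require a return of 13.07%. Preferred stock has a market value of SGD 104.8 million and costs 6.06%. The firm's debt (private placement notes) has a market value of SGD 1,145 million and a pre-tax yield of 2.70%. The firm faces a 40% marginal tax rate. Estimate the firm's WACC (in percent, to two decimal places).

9.54%

Total capital V = 2674 + 104.8 + 1145 = 3923.8.
Equity: weight = 2674/3923.8 = 0.6815; cost = 13.07%.
Preferred: weight = 104.8/3923.8 = 0.0267; cost = 6.06%.
Private placement notes: weight = 1145/3923.8 = 0.2918; after-tax cost = 2.7% × (1 − 40%) = 1.6200%.
WACC = 0.6815 × 13.0700% + 0.0267 × 6.0600% + 0.2918 × 1.6200% = 9.5416%.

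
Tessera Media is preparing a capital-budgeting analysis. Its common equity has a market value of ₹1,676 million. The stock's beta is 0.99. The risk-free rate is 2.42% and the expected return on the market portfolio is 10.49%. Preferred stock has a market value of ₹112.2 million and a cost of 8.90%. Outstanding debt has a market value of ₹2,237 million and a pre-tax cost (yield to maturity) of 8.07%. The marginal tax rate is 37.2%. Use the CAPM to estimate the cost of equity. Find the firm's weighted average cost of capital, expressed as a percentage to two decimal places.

Market risk premium = 10.49% − 2.42% = 8.07%.
Cost of equity via CAPM: Re = 2.42% + 0.99 × 8.07% = 10.4093%.
Total capital V = 1676 + 112.2 + 2237 = 4025.2.
Equity: weight = 1676/4025.2 = 0.4164; cost = 10.4093%.
Preferred: weight = 112.2/4025.2 = 0.0279; cost = 8.9%.
Debt: weight = 2237/4025.2 = 0.5557; after-tax cost = 8.07% × (1 − 37.2%) = 5.0680%.
WACC = 0.4164 × 10.4093% + 0.0279 × 8.9000% + 0.5557 × 5.0680% = 7.3988%.

7.40%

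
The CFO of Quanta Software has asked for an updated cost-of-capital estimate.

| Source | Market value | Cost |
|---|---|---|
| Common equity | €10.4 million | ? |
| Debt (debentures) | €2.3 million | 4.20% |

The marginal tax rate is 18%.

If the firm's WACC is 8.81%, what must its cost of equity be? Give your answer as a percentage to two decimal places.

Total capital V = 10.4 + 2.3 = 12.7.
Equity weight = 10.4/12.7 = 0.8189.
Debentures weight = 2.3/12.7 = 0.1811.
Debt contribution = 0.1811 × 4.2% × (1 − 18%) = 0.6237%.
Required equity contribution = 8.81% − 0.6237% = 8.1863%.
Re = 8.1863% / 0.8189 = 9.9967%.

10.00%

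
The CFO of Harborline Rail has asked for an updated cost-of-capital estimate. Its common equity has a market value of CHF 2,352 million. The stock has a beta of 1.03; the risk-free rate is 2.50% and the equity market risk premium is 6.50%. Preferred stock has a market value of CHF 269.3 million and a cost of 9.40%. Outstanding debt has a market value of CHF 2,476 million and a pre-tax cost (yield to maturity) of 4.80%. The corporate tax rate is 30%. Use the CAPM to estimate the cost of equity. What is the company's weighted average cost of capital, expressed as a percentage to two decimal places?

6.37%

Cost of equity via CAPM: Re = 2.5% + 1.03 × 6.5% = 9.1950%.
Total capital V = 2352 + 269.3 + 2476 = 5097.3.
Equity: weight = 2352/5097.3 = 0.4614; cost = 9.195%.
Preferred: weight = 269.3/5097.3 = 0.0528; cost = 9.4%.
Debt: weight = 2476/5097.3 = 0.4857; after-tax cost = 4.8% × (1 − 30%) = 3.3600%.
WACC = 0.4614 × 9.1950% + 0.0528 × 9.4000% + 0.4857 × 3.3600% = 6.3715%.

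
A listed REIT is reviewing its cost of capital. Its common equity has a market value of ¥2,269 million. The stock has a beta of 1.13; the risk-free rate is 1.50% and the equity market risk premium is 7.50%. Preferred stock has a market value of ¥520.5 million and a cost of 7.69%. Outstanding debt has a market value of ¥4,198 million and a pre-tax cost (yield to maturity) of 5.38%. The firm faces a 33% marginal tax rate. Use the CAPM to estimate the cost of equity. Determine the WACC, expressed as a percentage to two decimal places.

Cost of equity via CAPM: Re = 1.5% + 1.13 × 7.5% = 9.9750%.
Total capital V = 2269 + 520.5 + 4198 = 6987.5.
Equity: weight = 2269/6987.5 = 0.3247; cost = 9.975%.
Preferred: weight = 520.5/6987.5 = 0.0745; cost = 7.69%.
Debt: weight = 4198/6987.5 = 0.6008; after-tax cost = 5.38% × (1 − 33%) = 3.6046%.
WACC = 0.3247 × 9.9750% + 0.0745 × 7.6900% + 0.6008 × 3.6046% = 5.9775%.

5.98%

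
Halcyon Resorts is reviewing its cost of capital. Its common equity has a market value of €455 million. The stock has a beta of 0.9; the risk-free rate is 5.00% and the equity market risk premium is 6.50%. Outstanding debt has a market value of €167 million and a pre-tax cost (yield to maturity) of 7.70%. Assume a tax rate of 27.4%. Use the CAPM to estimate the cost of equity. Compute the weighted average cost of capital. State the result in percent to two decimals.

9.44%

Cost of equity via CAPM: Re = 5.0% + 0.9 × 6.5% = 10.8500%.
Total capital V = 455 + 167 = 622.
Equity: weight = 455/622 = 0.7315; cost = 10.85%.
Debt: weight = 167/622 = 0.2685; after-tax cost = 7.7% × (1 − 27.4%) = 5.5902%.
WACC = 0.7315 × 10.8500% + 0.2685 × 5.5902% = 9.4378%.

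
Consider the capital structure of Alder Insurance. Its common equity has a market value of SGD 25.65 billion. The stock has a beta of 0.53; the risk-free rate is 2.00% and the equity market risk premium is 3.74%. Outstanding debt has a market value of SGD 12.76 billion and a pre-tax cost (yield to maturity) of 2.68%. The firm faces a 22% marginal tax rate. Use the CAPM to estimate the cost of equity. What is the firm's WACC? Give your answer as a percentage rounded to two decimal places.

Cost of equity via CAPM: Re = 2.0% + 0.53 × 3.74% = 3.9822%.
Total capital V = 25.65 + 12.76 = 38.41.
Equity: weight = 25.65/38.41 = 0.6678; cost = 3.9822%.
Debt: weight = 12.76/38.41 = 0.3322; after-tax cost = 2.68% × (1 − 22%) = 2.0904%.
WACC = 0.6678 × 3.9822% + 0.3322 × 2.0904% = 3.3537%.

3.35%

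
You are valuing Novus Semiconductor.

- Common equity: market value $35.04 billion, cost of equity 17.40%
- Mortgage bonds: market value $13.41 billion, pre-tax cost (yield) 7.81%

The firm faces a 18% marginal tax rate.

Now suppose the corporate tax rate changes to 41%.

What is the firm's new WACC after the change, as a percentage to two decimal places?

After the change:
Total capital V = 35.04 + 13.41 = 48.45.
Equity: weight = 35.04/48.45 = 0.7232; cost = 17.4%.
Mortgage bonds: weight = 13.41/48.45 = 0.2768; after-tax cost = 7.81% × (1 − 41%) = 4.6079%.
WACC = 0.7232 × 17.4000% + 0.2768 × 4.6079% = 13.8594%.

13.86%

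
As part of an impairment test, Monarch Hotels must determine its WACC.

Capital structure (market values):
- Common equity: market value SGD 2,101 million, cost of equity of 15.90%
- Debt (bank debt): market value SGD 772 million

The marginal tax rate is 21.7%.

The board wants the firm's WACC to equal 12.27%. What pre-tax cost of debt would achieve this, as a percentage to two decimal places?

Total capital V = 2101 + 772 = 2873.
Equity weight = 2101/2873 = 0.7313.
Bank debt weight = 772/2873 = 0.2687.
Equity contribution = 0.7313 × 15.9% = 11.6275%.
Remaining for debt = 12.27% − 11.6275% = 0.6425%.
Rd × (1 − 21.7%) × 0.2687 = 0.6425%  ⇒  Rd = 3.0536%.

3.05%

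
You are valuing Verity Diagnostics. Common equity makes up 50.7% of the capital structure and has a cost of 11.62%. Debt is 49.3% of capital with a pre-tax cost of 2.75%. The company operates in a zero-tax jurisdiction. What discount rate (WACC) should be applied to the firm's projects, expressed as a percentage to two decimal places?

7.25%

After-tax cost of debt = 2.75% × (1 − 0%) = 2.7500%.
WACC = 0.507 × 11.6200% + 0.493 × 2.7500% = 7.2471%.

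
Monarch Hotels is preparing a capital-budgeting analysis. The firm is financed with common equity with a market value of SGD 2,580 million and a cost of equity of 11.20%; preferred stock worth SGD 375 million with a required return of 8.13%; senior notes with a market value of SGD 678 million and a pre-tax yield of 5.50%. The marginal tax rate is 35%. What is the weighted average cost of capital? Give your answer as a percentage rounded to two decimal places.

9.46%

Total capital V = 2580 + 375 + 678 = 3633.
Equity: weight = 2580/3633 = 0.7102; cost = 11.2%.
Preferred: weight = 375/3633 = 0.1032; cost = 8.13%.
Senior notes: weight = 678/3633 = 0.1866; after-tax cost = 5.5% × (1 − 35%) = 3.5750%.
WACC = 0.7102 × 11.2000% + 0.1032 × 8.1300% + 0.1866 × 3.5750% = 9.4601%.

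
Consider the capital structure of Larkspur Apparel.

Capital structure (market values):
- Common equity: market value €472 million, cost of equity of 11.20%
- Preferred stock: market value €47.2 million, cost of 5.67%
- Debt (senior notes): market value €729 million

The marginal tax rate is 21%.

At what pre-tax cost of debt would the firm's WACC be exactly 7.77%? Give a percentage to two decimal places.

7.20%

Total capital V = 472 + 47.2 + 729 = 1248.2.
Equity weight = 472/1248.2 = 0.3781.
Preferred weight = 47.2/1248.2 = 0.0378.
Senior notes weight = 729/1248.2 = 0.5840.
Equity contribution = 0.3781 × 11.2% = 4.2352%.
Preferred contribution = 0.0378 × 5.67% = 0.2144%.
Remaining for debt = 7.77% − 4.4496% = 3.3204%.
Rd × (1 − 21%) × 0.5840 = 3.3204%  ⇒  Rd = 7.1964%.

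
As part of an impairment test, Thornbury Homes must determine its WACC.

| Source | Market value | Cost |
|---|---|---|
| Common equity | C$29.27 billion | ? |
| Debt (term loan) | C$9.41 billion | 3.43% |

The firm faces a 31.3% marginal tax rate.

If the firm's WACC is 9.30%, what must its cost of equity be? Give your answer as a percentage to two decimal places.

11.53%

Total capital V = 29.27 + 9.41 = 38.68.
Equity weight = 29.27/38.68 = 0.7567.
Term loan weight = 9.41/38.68 = 0.2433.
Debt contribution = 0.2433 × 3.43% × (1 − 31.3%) = 0.5733%.
Required equity contribution = 9.3% − 0.5733% = 8.7267%.
Re = 8.7267% / 0.7567 = 11.5323%.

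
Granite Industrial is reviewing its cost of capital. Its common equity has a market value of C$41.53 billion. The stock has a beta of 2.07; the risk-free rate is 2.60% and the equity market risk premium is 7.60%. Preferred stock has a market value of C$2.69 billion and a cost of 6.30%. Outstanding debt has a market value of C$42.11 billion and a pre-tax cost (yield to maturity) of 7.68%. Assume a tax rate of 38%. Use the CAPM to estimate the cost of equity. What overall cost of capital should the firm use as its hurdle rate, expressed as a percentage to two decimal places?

11.34%

Cost of equity via CAPM: Re = 2.6% + 2.07 × 7.6% = 18.3320%.
Total capital V = 41.53 + 2.69 + 42.11 = 86.33.
Equity: weight = 41.53/86.33 = 0.4811; cost = 18.332%.
Preferred: weight = 2.69/86.33 = 0.0312; cost = 6.3%.
Debt: weight = 42.11/86.33 = 0.4878; after-tax cost = 7.68% × (1 − 38%) = 4.7616%.
WACC = 0.4811 × 18.3320% + 0.0312 × 6.3000% + 0.4878 × 4.7616% = 11.3377%.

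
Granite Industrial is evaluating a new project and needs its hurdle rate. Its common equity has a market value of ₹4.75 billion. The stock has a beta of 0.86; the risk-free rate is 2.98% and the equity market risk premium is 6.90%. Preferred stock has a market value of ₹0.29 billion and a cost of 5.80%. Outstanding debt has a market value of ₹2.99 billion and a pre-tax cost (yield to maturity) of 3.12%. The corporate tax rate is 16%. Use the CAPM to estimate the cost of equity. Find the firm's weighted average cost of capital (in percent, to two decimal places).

6.46%

Cost of equity via CAPM: Re = 2.98% + 0.86 × 6.9% = 8.9140%.
Total capital V = 4.75 + 0.29 + 2.99 = 8.03.
Equity: weight = 4.75/8.03 = 0.5915; cost = 8.914%.
Preferred: weight = 0.29/8.03 = 0.0361; cost = 5.8%.
Debt: weight = 2.99/8.03 = 0.3724; after-tax cost = 3.12% × (1 − 16%) = 2.6208%.
WACC = 0.5915 × 8.9140% + 0.0361 × 5.8000% + 0.3724 × 2.6208% = 6.4582%.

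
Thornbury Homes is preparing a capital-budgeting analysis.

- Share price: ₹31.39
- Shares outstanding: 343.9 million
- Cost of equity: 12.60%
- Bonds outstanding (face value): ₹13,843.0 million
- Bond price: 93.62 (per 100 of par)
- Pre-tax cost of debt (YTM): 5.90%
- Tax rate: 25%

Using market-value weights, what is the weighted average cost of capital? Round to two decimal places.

8.14%

Market value of equity E = 31.39 × 343.9m = 10795.021m. Market value of debt D = 13843m × 93.62/100 = 12959.8166m.
Total capital V = 10795.021 + 12959.8166 = 23754.8376.
Equity: weight = 10795.021/23754.8376 = 0.4544; cost = 12.6%.
Bonds outstanding: weight = 12959.8166/23754.8376 = 0.5456; after-tax cost = 5.9% × (1 − 25%) = 4.4250%.
WACC = 0.4544 × 12.6000% + 0.5456 × 4.4250% = 8.1400%.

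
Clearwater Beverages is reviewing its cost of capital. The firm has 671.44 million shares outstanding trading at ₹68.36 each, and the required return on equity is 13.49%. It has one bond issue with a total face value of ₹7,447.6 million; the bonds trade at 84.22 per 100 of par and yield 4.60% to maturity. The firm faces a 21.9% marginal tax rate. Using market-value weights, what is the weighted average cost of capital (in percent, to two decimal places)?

12.30%

Market value of equity E = 68.36 × 671.44m = 45899.6384m. Market value of debt D = 7447.6m × 84.22/100 = 6272.36872m.
Total capital V = 45899.6384 + 6272.36872 = 52172.00712.
Equity: weight = 45899.6384/52172.00712 = 0.8798; cost = 13.49%.
Bonds outstanding: weight = 6272.36872/52172.00712 = 0.1202; after-tax cost = 4.6% × (1 − 21.9%) = 3.5926%.
WACC = 0.8798 × 13.4900% + 0.1202 × 3.5926% = 12.3001%.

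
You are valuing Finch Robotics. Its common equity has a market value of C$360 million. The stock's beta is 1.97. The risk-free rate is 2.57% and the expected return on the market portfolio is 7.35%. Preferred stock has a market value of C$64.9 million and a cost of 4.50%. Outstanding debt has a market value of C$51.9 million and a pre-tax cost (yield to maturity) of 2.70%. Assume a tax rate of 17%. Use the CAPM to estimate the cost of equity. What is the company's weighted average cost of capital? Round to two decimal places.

Market risk premium = 7.35% − 2.57% = 4.78%.
Cost of equity via CAPM: Re = 2.57% + 1.97 × 4.78% = 11.9866%.
Total capital V = 360 + 64.9 + 51.9 = 476.8.
Equity: weight = 360/476.8 = 0.7550; cost = 11.9866%.
Preferred: weight = 64.9/476.8 = 0.1361; cost = 4.5%.
Debt: weight = 51.9/476.8 = 0.1089; after-tax cost = 2.7% × (1 − 17%) = 2.2410%.
WACC = 0.7550 × 11.9866% + 0.1361 × 4.5000% + 0.1089 × 2.2410% = 9.9067%.

9.91%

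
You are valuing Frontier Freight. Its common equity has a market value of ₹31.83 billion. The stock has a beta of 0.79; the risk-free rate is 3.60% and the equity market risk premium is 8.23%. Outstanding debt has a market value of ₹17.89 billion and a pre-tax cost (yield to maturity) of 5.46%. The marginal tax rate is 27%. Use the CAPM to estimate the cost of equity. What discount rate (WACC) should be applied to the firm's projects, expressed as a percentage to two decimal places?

Cost of equity via CAPM: Re = 3.6% + 0.79 × 8.23% = 10.1017%.
Total capital V = 31.83 + 17.89 = 49.72.
Equity: weight = 31.83/49.72 = 0.6402; cost = 10.1017%.
Debt: weight = 17.89/49.72 = 0.3598; after-tax cost = 5.46% × (1 − 27%) = 3.9858%.
WACC = 0.6402 × 10.1017% + 0.3598 × 3.9858% = 7.9011%.

7.90%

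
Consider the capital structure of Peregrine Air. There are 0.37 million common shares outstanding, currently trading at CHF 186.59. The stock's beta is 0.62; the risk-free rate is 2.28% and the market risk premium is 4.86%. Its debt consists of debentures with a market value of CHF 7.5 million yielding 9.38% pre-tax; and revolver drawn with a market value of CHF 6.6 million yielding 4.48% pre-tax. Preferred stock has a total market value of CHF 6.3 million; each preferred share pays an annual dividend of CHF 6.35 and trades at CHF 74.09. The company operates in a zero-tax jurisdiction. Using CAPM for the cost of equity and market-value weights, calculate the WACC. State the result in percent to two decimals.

Cost of equity via CAPM: Re = 2.28% + 0.62 × 4.86% = 5.2932%.
Cost of preferred: Rp = 6.35 / 74.09 = 8.5707%.
Market value of equity E = 186.59 × 0.37m = 69.0383m.
Total capital V = 69.0383 + 6.3 + 7.5 + 6.6 = 89.4383.
Equity: weight = 69.0383/89.4383 = 0.7719; cost = 5.2932%.
Preferred: weight = 6.3/89.4383 = 0.0704; cost = 8.5707%.
Debentures: weight = 7.5/89.4383 = 0.0839; after-tax cost = 9.38% × (1 − 0%) = 9.3800%.
Revolver drawn: weight = 6.6/89.4383 = 0.0738; after-tax cost = 4.48% × (1 − 0%) = 4.4800%.
WACC = 0.7719 × 5.2932% + 0.0704 × 8.5707% + 0.0839 × 9.3800% + 0.0738 × 4.4800% = 5.8068%.

5.81%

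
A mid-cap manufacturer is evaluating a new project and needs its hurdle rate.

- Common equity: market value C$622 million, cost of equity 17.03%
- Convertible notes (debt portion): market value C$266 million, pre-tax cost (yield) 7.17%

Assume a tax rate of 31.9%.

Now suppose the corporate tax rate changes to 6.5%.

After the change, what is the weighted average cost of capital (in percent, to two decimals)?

After the change:
Total capital V = 622 + 266 = 888.
Equity: weight = 622/888 = 0.7005; cost = 17.03%.
Convertible notes (debt portion): weight = 266/888 = 0.2995; after-tax cost = 7.17% × (1 − 6.5%) = 6.7040%.
WACC = 0.7005 × 17.0300% + 0.2995 × 6.7040% = 13.9368%.

13.94%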